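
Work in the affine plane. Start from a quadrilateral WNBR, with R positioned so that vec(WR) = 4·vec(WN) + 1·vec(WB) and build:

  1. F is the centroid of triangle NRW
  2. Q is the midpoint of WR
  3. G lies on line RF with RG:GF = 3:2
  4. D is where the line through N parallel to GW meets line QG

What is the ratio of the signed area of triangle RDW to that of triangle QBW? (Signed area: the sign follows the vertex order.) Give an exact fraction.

Assign W = (0, 0), N = (1, 0), B = (0, 1), R = (4, 1) — the answer is frame-independent, so this choice is without loss of generality.
1. F is the centroid of triangle NRW ⇒ F = (5/3, 1/3)
2. Q is the midpoint of WR ⇒ Q = (2, 1/2)
3. G lies on line RF with RG:GF = 3:2 ⇒ G = (13/5, 3/5)
4. D is where the line through N parallel to GW meets line QG ⇒ D = (31/5, 6/5)
2·[RDW] = -7/5, 2·[QBW] = 2
[RDW]:[QBW] = -7/5:2 = -7/10

[RDW]:[QBW] = -7/10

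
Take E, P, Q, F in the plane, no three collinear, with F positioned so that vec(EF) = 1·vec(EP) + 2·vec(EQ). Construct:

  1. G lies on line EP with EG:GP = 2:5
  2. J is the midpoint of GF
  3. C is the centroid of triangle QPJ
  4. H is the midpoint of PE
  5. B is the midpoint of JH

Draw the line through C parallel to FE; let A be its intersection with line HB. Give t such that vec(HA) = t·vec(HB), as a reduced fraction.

Work in coordinates with E = (0, 0), P = (1, 0), Q = (0, 1), F = (1, 2).
1. G lies on line EP with EG:GP = 2:5 ⇒ G = (2/7, 0)
2. J is the midpoint of GF ⇒ J = (9/14, 1)
3. C is the centroid of triangle QPJ ⇒ C = (23/42, 2/3)
4. H is the midpoint of PE ⇒ H = (1/2, 0)
5. B is the midpoint of JH ⇒ B = (4/7, 1/2)
through C parallel to FE: direction (-1, -2); meets HB at A = (43/70, 4/5)
A = H + t·(B−H) with t = 8/5

t = 8/5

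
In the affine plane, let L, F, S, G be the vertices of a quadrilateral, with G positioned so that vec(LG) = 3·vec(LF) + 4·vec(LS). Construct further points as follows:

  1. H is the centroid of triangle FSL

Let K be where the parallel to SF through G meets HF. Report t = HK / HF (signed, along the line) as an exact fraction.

t = 19

Choose coordinates L = (0, 0), F = (1, 0), S = (0, 1), G = (3, 4).
1. H is the centroid of triangle FSL ⇒ H = (1/3, 1/3)
through G parallel to SF: direction (1, -1); meets HF at K = (13, -6)
K = H + t·(F−H) with t = 19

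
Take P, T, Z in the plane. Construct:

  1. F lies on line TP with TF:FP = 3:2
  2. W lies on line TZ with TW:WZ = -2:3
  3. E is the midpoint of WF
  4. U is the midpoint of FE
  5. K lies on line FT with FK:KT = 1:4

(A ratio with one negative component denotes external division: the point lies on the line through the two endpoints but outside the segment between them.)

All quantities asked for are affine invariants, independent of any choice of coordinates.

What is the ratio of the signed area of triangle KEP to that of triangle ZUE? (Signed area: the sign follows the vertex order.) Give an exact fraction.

[KEP]:[ZUE] = -52/45

Choose coordinates P = (0, 0), T = (1, 0), Z = (0, 1).
1. F lies on line TP with TF:FP = 3:2 ⇒ F = (2/5, 0)
2. W lies on line TZ with TW:WZ = -2:3 ⇒ W = (3, -2)
3. E is the midpoint of WF ⇒ E = (17/10, -1)
4. U is the midpoint of FE ⇒ U = (21/20, -1/2)
5. K lies on line FT with FK:KT = 1:4 ⇒ K = (13/25, 0)
2·[KEP] = -13/25, 2·[ZUE] = 9/20
[KEP]:[ZUE] = -13/25:9/20 = -52/45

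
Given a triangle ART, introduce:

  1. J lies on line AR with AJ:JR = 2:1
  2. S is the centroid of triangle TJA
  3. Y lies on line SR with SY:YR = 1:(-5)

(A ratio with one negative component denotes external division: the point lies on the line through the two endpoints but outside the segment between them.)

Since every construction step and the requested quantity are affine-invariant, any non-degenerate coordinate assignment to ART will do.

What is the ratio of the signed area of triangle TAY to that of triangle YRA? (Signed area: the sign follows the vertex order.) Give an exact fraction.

[TAY]:[YRA] = -1/15

Assign A = (0, 0), R = (1, 0), T = (0, 1) — the answer is frame-independent, so this choice is without loss of generality.
1. J lies on line AR with AJ:JR = 2:1 ⇒ J = (2/3, 0)
2. S is the centroid of triangle TJA ⇒ S = (2/9, 1/3)
3. Y lies on line SR with SY:YR = 1:(-5) ⇒ Y = (1/36, 5/12)
2·[TAY] = 1/36, 2·[YRA] = -5/12
[TAY]:[YRA] = 1/36:-5/12 = -1/15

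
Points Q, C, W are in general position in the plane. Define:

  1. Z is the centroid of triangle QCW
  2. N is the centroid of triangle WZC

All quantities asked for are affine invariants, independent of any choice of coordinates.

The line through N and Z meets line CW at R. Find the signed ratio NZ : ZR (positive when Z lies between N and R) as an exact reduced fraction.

NZ:ZR = -2/3

Work in coordinates with Q = (0, 0), C = (1, 0), W = (0, 1).
1. Z is the centroid of triangle QCW ⇒ Z = (1/3, 1/3)
2. N is the centroid of triangle WZC ⇒ N = (4/9, 4/9)
line NZ meets CW at R = (1/2, 1/2)
Z = N + t·(R−N) with t = -2, so NZ:ZR = -2:3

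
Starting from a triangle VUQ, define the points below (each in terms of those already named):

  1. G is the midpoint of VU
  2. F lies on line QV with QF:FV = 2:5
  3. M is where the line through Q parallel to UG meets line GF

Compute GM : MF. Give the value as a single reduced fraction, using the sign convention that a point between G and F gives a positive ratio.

GM:MF = -7/2

Work in coordinates with V = (0, 0), U = (1, 0), Q = (0, 1).
1. G is the midpoint of VU ⇒ G = (1/2, 0)
2. F lies on line QV with QF:FV = 2:5 ⇒ F = (0, 5/7)
3. M is where the line through Q parallel to UG meets line GF ⇒ M = (-1/5, 1)
M = G + t·(F−G) with t = 7/5, so GM:MF = t:(1−t) = 7/5:-2/5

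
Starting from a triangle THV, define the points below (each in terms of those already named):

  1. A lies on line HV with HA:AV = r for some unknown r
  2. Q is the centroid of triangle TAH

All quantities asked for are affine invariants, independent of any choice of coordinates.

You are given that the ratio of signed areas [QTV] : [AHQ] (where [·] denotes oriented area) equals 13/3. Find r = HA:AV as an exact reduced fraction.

Set T = (0, 0), H = (1, 0), V = (0, 1); any affine frame gives the same invariant.
1. With HA:AV = r, write λ = r/(r+1) so A = H + λ·(V−H); A is affine-linear in λ
2. Q is the centroid of triangle TAH ⇒ Q is an affine combination of earlier points and hence also affine-linear in λ
Every point depending on A is an affine combination of A and λ-independent points, so each such coordinate is linear in λ; the λ² term in each signed area is a multiple of (V−H)×(V−H) = 0, so 2·[QTV] and 2·[AHQ] are each linear in λ. Evaluating at λ=0 and λ=1:
  2·[QTV] = 1/3·λ − 2/3,   2·[AHQ] = -1/3·λ
So [QTV]:[AHQ] = (1/3·λ − 2/3) / (-1/3·λ). Setting this equal to 13/3:
  1/3·λ − 2/3 = 13/3·(-1/3·λ)  ⇒  λ = 3/8
Then r = λ/(1−λ) = (3/8)/(5/8) = 3/5. Check: with r = 3/5, A = (5/8, 3/8) and [QTV]:[AHQ] = 13/3 as required.

r = 3/5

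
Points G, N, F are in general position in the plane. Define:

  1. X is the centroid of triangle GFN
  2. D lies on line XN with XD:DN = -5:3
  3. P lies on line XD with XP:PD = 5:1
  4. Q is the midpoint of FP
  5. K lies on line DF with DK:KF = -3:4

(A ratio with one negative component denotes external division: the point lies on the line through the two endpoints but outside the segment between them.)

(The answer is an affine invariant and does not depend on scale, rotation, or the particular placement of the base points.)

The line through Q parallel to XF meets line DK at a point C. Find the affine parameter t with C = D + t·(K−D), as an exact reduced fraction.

t = -7/36

Set G = (0, 0), N = (1, 0), F = (0, 1); any affine frame gives the same invariant.
1. X is the centroid of triangle GFN ⇒ X = (1/3, 1/3)
2. D lies on line XN with XD:DN = -5:3 ⇒ D = (2, -1/2)
3. P lies on line XD with XP:PD = 5:1 ⇒ P = (31/18, -13/36)
4. Q is the midpoint of FP ⇒ Q = (31/36, 23/72)
5. K lies on line DF with DK:KF = -3:4 ⇒ K = (8, -5)
through Q parallel to XF: direction (-1/3, 2/3); meets DK at C = (5/6, 3/8)
C = D + t·(K−D) with t = -7/36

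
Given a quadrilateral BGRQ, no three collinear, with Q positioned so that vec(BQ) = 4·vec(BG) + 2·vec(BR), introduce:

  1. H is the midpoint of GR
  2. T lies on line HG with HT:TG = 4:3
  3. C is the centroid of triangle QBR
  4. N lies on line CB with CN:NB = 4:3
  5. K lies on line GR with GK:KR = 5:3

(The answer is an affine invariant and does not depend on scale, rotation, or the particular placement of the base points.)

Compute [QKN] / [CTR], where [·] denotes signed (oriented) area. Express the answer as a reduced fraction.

Choose coordinates B = (0, 0), G = (1, 0), R = (0, 1), Q = (4, 2).
1. H is the midpoint of GR ⇒ H = (1/2, 1/2)
2. T lies on line HG with HT:TG = 4:3 ⇒ T = (11/14, 3/14)
3. C is the centroid of triangle QBR ⇒ C = (4/3, 1)
4. N lies on line CB with CN:NB = 4:3 ⇒ N = (4/7, 3/7)
5. K lies on line GR with GK:KR = 5:3 ⇒ K = (3/8, 5/8)
2·[QKN] = 55/56, 2·[CTR] = -22/21
[QKN]:[CTR] = 55/56:-22/21 = -15/16

[QKN]:[CTR] = -15/16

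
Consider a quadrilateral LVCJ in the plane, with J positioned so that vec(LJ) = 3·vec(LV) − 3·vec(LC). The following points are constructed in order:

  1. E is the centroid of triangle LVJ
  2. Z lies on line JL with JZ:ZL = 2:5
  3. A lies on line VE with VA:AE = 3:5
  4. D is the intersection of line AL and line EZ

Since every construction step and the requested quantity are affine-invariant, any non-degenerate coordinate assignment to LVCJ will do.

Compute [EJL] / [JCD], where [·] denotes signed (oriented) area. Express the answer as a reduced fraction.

Assign L = (0, 0), V = (1, 0), C = (0, 1), J = (3, -3) — the answer is frame-independent, so this choice is without loss of generality.
1. E is the centroid of triangle LVJ ⇒ E = (4/3, -1)
2. Z lies on line JL with JZ:ZL = 2:5 ⇒ Z = (15/7, -15/7)
3. A lies on line VE with VA:AE = 3:5 ⇒ A = (9/8, -3/8)
4. D is the intersection of line AL and line EZ ⇒ D = (9/11, -3/11)
2·[EJL] = -1, 2·[JCD] = 6/11
[EJL]:[JCD] = -1:6/11 = -11/6

[EJL]:[JCD] = -11/6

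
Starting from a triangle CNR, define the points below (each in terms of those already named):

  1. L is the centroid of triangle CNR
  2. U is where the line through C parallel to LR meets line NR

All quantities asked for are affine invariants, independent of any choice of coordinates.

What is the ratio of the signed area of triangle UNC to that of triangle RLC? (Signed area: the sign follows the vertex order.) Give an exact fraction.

Work in coordinates with C = (0, 0), N = (1, 0), R = (0, 1).
1. L is the centroid of triangle CNR ⇒ L = (1/3, 1/3)
2. U is where the line through C parallel to LR meets line NR ⇒ U = (-1, 2)
2·[UNC] = -2, 2·[RLC] = -1/3
[UNC]:[RLC] = -2:-1/3 = 6

[UNC]:[RLC] = 6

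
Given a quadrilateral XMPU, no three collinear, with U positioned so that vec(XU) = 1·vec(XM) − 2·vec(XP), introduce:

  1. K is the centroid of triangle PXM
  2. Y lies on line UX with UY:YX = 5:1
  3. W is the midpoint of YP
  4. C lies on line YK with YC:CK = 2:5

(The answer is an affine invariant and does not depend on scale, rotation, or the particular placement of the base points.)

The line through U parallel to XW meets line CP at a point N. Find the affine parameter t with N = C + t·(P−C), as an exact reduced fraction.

Assign X = (0, 0), M = (1, 0), P = (0, 1), U = (1, -2) — the answer is frame-independent, so this choice is without loss of generality.
1. K is the centroid of triangle PXM ⇒ K = (1/3, 1/3)
2. Y lies on line UX with UY:YX = 5:1 ⇒ Y = (1/6, -1/3)
3. W is the midpoint of YP ⇒ W = (1/12, 1/3)
4. C lies on line YK with YC:CK = 2:5 ⇒ C = (3/14, -1/7)
through U parallel to XW: direction (1/12, 1/3); meets CP at N = (3/4, -3)
N = C + t·(P−C) with t = -5/2

t = -5/2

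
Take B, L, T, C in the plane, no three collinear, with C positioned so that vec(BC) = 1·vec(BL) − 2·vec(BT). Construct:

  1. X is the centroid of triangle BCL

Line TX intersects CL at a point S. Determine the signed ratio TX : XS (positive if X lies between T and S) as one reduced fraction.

TX:XS = 2

Assign B = (0, 0), L = (1, 0), T = (0, 1), C = (1, -2) — the answer is frame-independent, so this choice is without loss of generality.
1. X is the centroid of triangle BCL ⇒ X = (2/3, -2/3)
line TX meets CL at S = (1, -3/2)
X = T + t·(S−T) with t = 2/3, so TX:XS = 2/3:1/3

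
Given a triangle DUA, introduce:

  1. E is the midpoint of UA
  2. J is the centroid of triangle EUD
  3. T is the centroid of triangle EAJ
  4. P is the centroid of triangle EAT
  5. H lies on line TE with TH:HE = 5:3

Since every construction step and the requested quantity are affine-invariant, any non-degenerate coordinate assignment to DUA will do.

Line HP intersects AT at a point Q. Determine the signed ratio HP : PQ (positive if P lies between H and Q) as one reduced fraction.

HP:PQ = 7/8

Assign D = (0, 0), U = (1, 0), A = (0, 1) — the answer is frame-independent, so this choice is without loss of generality.
1. E is the midpoint of UA ⇒ E = (1/2, 1/2)
2. J is the centroid of triangle EUD ⇒ J = (1/2, 1/6)
3. T is the centroid of triangle EAJ ⇒ T = (1/3, 5/9)
4. P is the centroid of triangle EAT ⇒ P = (5/18, 37/54)
5. H lies on line TE with TH:HE = 5:3 ⇒ H = (7/16, 25/48)
line HP meets AT at Q = (2/21, 55/63)
P = H + t·(Q−H) with t = 7/15, so HP:PQ = 7/15:8/15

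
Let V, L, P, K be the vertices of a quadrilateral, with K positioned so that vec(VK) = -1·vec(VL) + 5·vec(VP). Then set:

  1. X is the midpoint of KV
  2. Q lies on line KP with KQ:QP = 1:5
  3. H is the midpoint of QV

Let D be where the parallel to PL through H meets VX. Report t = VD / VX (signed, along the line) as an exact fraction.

Choose coordinates V = (0, 0), L = (1, 0), P = (0, 1), K = (-1, 5).
1. X is the midpoint of KV ⇒ X = (-1/2, 5/2)
2. Q lies on line KP with KQ:QP = 1:5 ⇒ Q = (-5/6, 13/3)
3. H is the midpoint of QV ⇒ H = (-5/12, 13/6)
through H parallel to PL: direction (1, -1); meets VX at D = (-7/16, 35/16)
D = V + t·(X−V) with t = 7/8

t = 7/8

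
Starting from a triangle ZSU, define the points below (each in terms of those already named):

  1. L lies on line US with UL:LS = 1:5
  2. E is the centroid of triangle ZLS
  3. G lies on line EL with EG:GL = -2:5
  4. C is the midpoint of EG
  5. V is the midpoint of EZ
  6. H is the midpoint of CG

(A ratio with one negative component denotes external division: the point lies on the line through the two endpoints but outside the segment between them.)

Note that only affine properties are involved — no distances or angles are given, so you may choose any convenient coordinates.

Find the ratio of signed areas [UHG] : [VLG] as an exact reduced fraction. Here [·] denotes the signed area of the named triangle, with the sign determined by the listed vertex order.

[UHG]:[VLG] = 1/25

Work in coordinates with Z = (0, 0), S = (1, 0), U = (0, 1).
1. L lies on line US with UL:LS = 1:5 ⇒ L = (1/6, 5/6)
2. E is the centroid of triangle ZLS ⇒ E = (7/18, 5/18)
3. G lies on line EL with EG:GL = -2:5 ⇒ G = (29/54, -5/54)
4. C is the midpoint of EG ⇒ C = (25/54, 5/54)
5. V is the midpoint of EZ ⇒ V = (7/36, 5/36)
6. H is the midpoint of CG ⇒ H = (1/2, 0)
2·[UHG] = -1/108, 2·[VLG] = -25/108
[UHG]:[VLG] = -1/108:-25/108 = 1/25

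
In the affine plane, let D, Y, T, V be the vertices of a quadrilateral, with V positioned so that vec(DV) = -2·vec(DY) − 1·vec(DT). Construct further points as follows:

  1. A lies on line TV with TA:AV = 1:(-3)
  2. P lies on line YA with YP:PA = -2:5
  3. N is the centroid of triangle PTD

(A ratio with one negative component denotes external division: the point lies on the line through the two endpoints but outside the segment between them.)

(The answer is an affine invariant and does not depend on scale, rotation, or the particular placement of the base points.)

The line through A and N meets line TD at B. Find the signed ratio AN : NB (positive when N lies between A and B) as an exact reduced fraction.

AN:NB = 2

Work in coordinates with D = (0, 0), Y = (1, 0), T = (0, 1), V = (-2, -1).
1. A lies on line TV with TA:AV = 1:(-3) ⇒ A = (1, 2)
2. P lies on line YA with YP:PA = -2:5 ⇒ P = (1, -4/3)
3. N is the centroid of triangle PTD ⇒ N = (1/3, -1/9)
line AN meets TD at B = (0, -7/6)
N = A + t·(B−A) with t = 2/3, so AN:NB = 2/3:1/3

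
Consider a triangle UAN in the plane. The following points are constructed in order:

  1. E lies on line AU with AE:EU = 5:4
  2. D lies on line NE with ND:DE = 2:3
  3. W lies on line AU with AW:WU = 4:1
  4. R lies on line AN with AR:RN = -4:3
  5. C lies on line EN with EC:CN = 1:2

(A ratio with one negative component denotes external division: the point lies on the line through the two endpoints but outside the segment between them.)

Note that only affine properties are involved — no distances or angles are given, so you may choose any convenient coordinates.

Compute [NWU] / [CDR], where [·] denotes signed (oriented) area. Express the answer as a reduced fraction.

Assign U = (0, 0), A = (1, 0), N = (0, 1) — the answer is frame-independent, so this choice is without loss of generality.
1. E lies on line AU with AE:EU = 5:4 ⇒ E = (4/9, 0)
2. D lies on line NE with ND:DE = 2:3 ⇒ D = (8/45, 3/5)
3. W lies on line AU with AW:WU = 4:1 ⇒ W = (1/5, 0)
4. R lies on line AN with AR:RN = -4:3 ⇒ R = (-3, 4)
5. C lies on line EN with EC:CN = 1:2 ⇒ C = (8/27, 1/3)
2·[NWU] = -1/5, 2·[CDR] = 4/9
[NWU]:[CDR] = -1/5:4/9 = -9/20

[NWU]:[CDR] = -9/20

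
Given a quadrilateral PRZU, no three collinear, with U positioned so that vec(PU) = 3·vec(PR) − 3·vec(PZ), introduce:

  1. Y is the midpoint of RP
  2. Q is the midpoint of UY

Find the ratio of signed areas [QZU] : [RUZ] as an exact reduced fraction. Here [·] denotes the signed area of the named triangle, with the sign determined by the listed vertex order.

[QZU]:[RUZ] = 1/2

Choose coordinates P = (0, 0), R = (1, 0), Z = (0, 1), U = (3, -3).
1. Y is the midpoint of RP ⇒ Y = (1/2, 0)
2. Q is the midpoint of UY ⇒ Q = (7/4, -3/2)
2·[QZU] = -1/2, 2·[RUZ] = -1
[QZU]:[RUZ] = -1/2:-1 = 1/2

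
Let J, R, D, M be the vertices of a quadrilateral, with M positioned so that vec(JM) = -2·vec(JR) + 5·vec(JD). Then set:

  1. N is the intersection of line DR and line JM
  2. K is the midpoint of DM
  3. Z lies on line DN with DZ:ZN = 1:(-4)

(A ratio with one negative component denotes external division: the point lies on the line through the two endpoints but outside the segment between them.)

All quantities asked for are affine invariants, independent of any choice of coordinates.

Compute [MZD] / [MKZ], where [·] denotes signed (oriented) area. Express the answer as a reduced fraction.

[MZD]:[MKZ] = -2

Choose coordinates J = (0, 0), R = (1, 0), D = (0, 1), M = (-2, 5).
1. N is the intersection of line DR and line JM ⇒ N = (-2/3, 5/3)
2. K is the midpoint of DM ⇒ K = (-1, 3)
3. Z lies on line DN with DZ:ZN = 1:(-4) ⇒ Z = (2/9, 7/9)
2·[MZD] = -4/9, 2·[MKZ] = 2/9
[MZD]:[MKZ] = -4/9:2/9 = -2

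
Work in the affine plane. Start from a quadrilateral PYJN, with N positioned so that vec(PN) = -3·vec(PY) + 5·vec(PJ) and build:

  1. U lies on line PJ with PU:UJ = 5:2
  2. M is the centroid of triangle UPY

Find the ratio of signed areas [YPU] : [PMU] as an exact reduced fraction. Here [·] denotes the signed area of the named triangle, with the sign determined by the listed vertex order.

Set P = (0, 0), Y = (1, 0), J = (0, 1), N = (-3, 5); any affine frame gives the same invariant.
1. U lies on line PJ with PU:UJ = 5:2 ⇒ U = (0, 5/7)
2. M is the centroid of triangle UPY ⇒ M = (1/3, 5/21)
2·[YPU] = -5/7, 2·[PMU] = 5/21
[YPU]:[PMU] = -5/7:5/21 = -3

[YPU]:[PMU] = -3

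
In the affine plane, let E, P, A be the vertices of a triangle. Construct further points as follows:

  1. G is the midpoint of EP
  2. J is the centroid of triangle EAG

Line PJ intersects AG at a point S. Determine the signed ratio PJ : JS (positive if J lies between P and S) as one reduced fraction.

PJ:JS = -4

Work in coordinates with E = (0, 0), P = (1, 0), A = (0, 1).
1. G is the midpoint of EP ⇒ G = (1/2, 0)
2. J is the centroid of triangle EAG ⇒ J = (1/6, 1/3)
line PJ meets AG at S = (3/8, 1/4)
J = P + t·(S−P) with t = 4/3, so PJ:JS = 4/3:-1/3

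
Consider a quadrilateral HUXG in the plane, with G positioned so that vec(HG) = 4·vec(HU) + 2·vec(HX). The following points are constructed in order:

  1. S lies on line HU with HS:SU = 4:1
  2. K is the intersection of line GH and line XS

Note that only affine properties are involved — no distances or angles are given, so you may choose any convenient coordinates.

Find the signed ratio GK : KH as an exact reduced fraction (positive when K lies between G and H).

Set H = (0, 0), U = (1, 0), X = (0, 1), G = (4, 2); any affine frame gives the same invariant.
1. S lies on line HU with HS:SU = 4:1 ⇒ S = (4/5, 0)
2. K is the intersection of line GH and line XS ⇒ K = (4/7, 2/7)
K = G + t·(H−G) with t = 6/7, so GK:KH = t:(1−t) = 6/7:1/7

GK:KH = 6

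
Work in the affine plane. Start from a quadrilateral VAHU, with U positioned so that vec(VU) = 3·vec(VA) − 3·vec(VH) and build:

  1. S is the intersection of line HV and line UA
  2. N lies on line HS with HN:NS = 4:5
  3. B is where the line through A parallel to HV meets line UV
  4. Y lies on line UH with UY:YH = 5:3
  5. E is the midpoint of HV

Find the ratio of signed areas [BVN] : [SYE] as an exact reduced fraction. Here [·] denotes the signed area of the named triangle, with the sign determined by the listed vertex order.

Set V = (0, 0), A = (1, 0), H = (0, 1), U = (3, -3); any affine frame gives the same invariant.
1. S is the intersection of line HV and line UA ⇒ S = (0, 3/2)
2. N lies on line HS with HN:NS = 4:5 ⇒ N = (0, 11/9)
3. B is where the line through A parallel to HV meets line UV ⇒ B = (1, -1)
4. Y lies on line UH with UY:YH = 5:3 ⇒ Y = (9/8, -1/2)
5. E is the midpoint of HV ⇒ E = (0, 1/2)
2·[BVN] = -11/9, 2·[SYE] = -9/8
[BVN]:[SYE] = -11/9:-9/8 = 88/81

[BVN]:[SYE] = 88/81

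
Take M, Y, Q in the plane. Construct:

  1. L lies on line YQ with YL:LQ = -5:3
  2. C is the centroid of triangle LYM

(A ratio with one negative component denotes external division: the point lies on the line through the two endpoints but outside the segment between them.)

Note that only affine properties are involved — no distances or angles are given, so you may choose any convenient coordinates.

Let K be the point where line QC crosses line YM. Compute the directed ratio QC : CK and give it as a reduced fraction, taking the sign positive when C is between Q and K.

QC:CK = 1/5

Assign M = (0, 0), Y = (1, 0), Q = (0, 1) — the answer is frame-independent, so this choice is without loss of generality.
1. L lies on line YQ with YL:LQ = -5:3 ⇒ L = (-3/2, 5/2)
2. C is the centroid of triangle LYM ⇒ C = (-1/6, 5/6)
line QC meets YM at K = (-1, 0)
C = Q + t·(K−Q) with t = 1/6, so QC:CK = 1/6:5/6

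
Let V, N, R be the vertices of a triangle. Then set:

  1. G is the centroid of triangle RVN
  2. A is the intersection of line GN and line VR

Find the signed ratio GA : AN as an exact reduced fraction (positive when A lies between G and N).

GA:AN = -1/3

Choose coordinates V = (0, 0), N = (1, 0), R = (0, 1).
1. G is the centroid of triangle RVN ⇒ G = (1/3, 1/3)
2. A is the intersection of line GN and line VR ⇒ A = (0, 1/2)
A = G + t·(N−G) with t = -1/2, so GA:AN = t:(1−t) = -1/2:3/2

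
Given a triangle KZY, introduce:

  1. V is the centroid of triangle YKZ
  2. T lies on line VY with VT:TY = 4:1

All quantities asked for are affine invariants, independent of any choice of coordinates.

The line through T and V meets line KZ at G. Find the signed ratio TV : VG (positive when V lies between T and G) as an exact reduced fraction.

TV:VG = 8/5

Work in coordinates with K = (0, 0), Z = (1, 0), Y = (0, 1).
1. V is the centroid of triangle YKZ ⇒ V = (1/3, 1/3)
2. T lies on line VY with VT:TY = 4:1 ⇒ T = (1/15, 13/15)
line TV meets KZ at G = (1/2, 0)
V = T + t·(G−T) with t = 8/13, so TV:VG = 8/13:5/13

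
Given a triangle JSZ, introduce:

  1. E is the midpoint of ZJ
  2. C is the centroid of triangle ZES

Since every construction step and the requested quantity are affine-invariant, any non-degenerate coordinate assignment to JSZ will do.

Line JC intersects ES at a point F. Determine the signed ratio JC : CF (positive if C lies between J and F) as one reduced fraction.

JC:CF = -4

Work in coordinates with J = (0, 0), S = (1, 0), Z = (0, 1).
1. E is the midpoint of ZJ ⇒ E = (0, 1/2)
2. C is the centroid of triangle ZES ⇒ C = (1/3, 1/2)
line JC meets ES at F = (1/4, 3/8)
C = J + t·(F−J) with t = 4/3, so JC:CF = 4/3:-1/3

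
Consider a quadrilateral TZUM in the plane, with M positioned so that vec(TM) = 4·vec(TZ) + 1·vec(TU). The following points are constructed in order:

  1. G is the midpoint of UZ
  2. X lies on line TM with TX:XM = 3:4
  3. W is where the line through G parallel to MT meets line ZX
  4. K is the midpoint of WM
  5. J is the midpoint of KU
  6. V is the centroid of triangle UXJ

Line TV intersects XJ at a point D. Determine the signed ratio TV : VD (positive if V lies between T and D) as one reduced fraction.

Set T = (0, 0), Z = (1, 0), U = (0, 1), M = (4, 1); any affine frame gives the same invariant.
1. G is the midpoint of UZ ⇒ G = (1/2, 1/2)
2. X lies on line TM with TX:XM = 3:4 ⇒ X = (12/7, 3/7)
3. W is where the line through G parallel to MT meets line ZX ⇒ W = (39/14, 15/14)
4. K is the midpoint of WM ⇒ K = (95/28, 29/28)
5. J is the midpoint of KU ⇒ J = (95/56, 57/56)
6. V is the centroid of triangle UXJ ⇒ V = (191/168, 137/168)
line TV meets XJ at D = (10887/6440, 7809/6440)
V = T + t·(D−T) with t = 115/171, so TV:VD = 115/171:56/171

TV:VD = 115/56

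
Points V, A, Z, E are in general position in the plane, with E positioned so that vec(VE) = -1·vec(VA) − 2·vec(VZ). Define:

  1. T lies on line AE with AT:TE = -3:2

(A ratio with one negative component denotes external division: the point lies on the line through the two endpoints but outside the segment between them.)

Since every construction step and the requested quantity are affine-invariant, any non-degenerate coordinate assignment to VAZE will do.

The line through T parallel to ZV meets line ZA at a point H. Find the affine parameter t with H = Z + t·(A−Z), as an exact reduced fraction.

t = -5

Assign V = (0, 0), A = (1, 0), Z = (0, 1), E = (-1, -2) — the answer is frame-independent, so this choice is without loss of generality.
1. T lies on line AE with AT:TE = -3:2 ⇒ T = (-5, -6)
through T parallel to ZV: direction (0, -1); meets ZA at H = (-5, 6)
H = Z + t·(A−Z) with t = -5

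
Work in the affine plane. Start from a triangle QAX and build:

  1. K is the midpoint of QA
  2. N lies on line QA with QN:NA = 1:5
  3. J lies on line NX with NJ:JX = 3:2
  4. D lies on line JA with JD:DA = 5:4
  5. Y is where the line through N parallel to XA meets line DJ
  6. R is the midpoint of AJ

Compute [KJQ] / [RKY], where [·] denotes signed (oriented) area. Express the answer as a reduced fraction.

Set Q = (0, 0), A = (1, 0), X = (0, 1); any affine frame gives the same invariant.
1. K is the midpoint of QA ⇒ K = (1/2, 0)
2. N lies on line QA with QN:NA = 1:5 ⇒ N = (1/6, 0)
3. J lies on line NX with NJ:JX = 3:2 ⇒ J = (1/15, 3/5)
4. D lies on line JA with JD:DA = 5:4 ⇒ D = (79/135, 4/15)
5. Y is where the line through N parallel to XA meets line DJ ⇒ Y = (-4/3, 3/2)
6. R is the midpoint of AJ ⇒ R = (8/15, 3/10)
2·[KJQ] = 3/10, 2·[RKY] = -3/5
[KJQ]:[RKY] = 3/10:-3/5 = -1/2

[KJQ]:[RKY] = -1/2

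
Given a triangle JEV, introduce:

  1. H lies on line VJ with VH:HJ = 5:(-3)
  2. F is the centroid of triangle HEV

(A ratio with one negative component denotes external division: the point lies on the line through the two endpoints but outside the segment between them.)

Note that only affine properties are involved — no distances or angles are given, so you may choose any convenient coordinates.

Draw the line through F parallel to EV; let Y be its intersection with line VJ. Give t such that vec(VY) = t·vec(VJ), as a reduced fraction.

Choose coordinates J = (0, 0), E = (1, 0), V = (0, 1).
1. H lies on line VJ with VH:HJ = 5:(-3) ⇒ H = (0, -3/2)
2. F is the centroid of triangle HEV ⇒ F = (1/3, -1/6)
through F parallel to EV: direction (-1, 1); meets VJ at Y = (0, 1/6)
Y = V + t·(J−V) with t = 5/6

t = 5/6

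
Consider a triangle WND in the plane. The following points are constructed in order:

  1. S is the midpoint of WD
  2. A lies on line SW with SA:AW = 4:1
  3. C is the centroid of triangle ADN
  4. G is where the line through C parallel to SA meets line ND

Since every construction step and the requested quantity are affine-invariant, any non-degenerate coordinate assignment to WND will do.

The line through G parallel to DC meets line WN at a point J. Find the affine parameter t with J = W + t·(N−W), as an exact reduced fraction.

Work in coordinates with W = (0, 0), N = (1, 0), D = (0, 1).
1. S is the midpoint of WD ⇒ S = (0, 1/2)
2. A lies on line SW with SA:AW = 4:1 ⇒ A = (0, 1/10)
3. C is the centroid of triangle ADN ⇒ C = (1/3, 11/30)
4. G is where the line through C parallel to SA meets line ND ⇒ G = (1/3, 2/3)
through G parallel to DC: direction (1/3, -19/30); meets WN at J = (13/19, 0)
J = W + t·(N−W) with t = 13/19

t = 13/19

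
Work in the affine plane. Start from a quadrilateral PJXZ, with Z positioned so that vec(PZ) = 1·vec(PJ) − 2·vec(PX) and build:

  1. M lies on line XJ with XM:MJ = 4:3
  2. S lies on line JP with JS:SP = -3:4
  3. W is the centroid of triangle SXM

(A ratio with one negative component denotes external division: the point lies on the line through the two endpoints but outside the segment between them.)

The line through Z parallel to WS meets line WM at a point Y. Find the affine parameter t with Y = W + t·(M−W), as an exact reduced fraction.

t = 67/6

Assign P = (0, 0), J = (1, 0), X = (0, 1), Z = (1, -2) — the answer is frame-independent, so this choice is without loss of generality.
1. M lies on line XJ with XM:MJ = 4:3 ⇒ M = (4/7, 3/7)
2. S lies on line JP with JS:SP = -3:4 ⇒ S = (4, 0)
3. W is the centroid of triangle SXM ⇒ W = (32/21, 10/21)
through Z parallel to WS: direction (52/21, -10/21); meets WM at Y = (-82/9, -1/18)
Y = W + t·(M−W) with t = 67/6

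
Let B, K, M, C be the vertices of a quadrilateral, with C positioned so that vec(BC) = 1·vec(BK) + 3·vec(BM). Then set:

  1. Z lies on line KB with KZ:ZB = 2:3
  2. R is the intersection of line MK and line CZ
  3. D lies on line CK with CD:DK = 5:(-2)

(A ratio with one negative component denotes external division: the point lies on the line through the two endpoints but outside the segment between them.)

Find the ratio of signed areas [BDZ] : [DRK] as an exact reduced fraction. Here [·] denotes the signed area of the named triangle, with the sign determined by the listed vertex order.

Set B = (0, 0), K = (1, 0), M = (0, 1), C = (1, 3); any affine frame gives the same invariant.
1. Z lies on line KB with KZ:ZB = 2:3 ⇒ Z = (3/5, 0)
2. R is the intersection of line MK and line CZ ⇒ R = (11/17, 6/17)
3. D lies on line CK with CD:DK = 5:(-2) ⇒ D = (1, -2)
2·[BDZ] = 6/5, 2·[DRK] = -12/17
[BDZ]:[DRK] = 6/5:-12/17 = -17/10

[BDZ]:[DRK] = -17/10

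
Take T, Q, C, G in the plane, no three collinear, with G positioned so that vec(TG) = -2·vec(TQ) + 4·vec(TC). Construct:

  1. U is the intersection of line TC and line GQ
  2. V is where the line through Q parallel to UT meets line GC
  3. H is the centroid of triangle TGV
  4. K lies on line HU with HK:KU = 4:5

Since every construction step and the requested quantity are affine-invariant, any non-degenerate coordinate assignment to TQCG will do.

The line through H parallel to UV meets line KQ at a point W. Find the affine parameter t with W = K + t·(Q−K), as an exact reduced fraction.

t = -56/151

Choose coordinates T = (0, 0), Q = (1, 0), C = (0, 1), G = (-2, 4).
1. U is the intersection of line TC and line GQ ⇒ U = (0, 4/3)
2. V is where the line through Q parallel to UT meets line GC ⇒ V = (1, -1/2)
3. H is the centroid of triangle TGV ⇒ H = (-1/3, 7/6)
4. K lies on line HU with HK:KU = 4:5 ⇒ K = (-5/27, 67/54)
through H parallel to UV: direction (1, -11/6); meets KQ at W = (-283/453, 1541/906)
W = K + t·(Q−K) with t = -56/151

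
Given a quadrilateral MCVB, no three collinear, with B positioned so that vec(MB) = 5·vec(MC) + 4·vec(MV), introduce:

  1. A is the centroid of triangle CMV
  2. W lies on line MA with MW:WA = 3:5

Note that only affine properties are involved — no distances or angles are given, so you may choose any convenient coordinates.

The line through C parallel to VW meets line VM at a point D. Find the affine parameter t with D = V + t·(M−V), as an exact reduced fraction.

t = -6

Set M = (0, 0), C = (1, 0), V = (0, 1), B = (5, 4); any affine frame gives the same invariant.
1. A is the centroid of triangle CMV ⇒ A = (1/3, 1/3)
2. W lies on line MA with MW:WA = 3:5 ⇒ W = (1/8, 1/8)
through C parallel to VW: direction (1/8, -7/8); meets VM at D = (0, 7)
D = V + t·(M−V) with t = -6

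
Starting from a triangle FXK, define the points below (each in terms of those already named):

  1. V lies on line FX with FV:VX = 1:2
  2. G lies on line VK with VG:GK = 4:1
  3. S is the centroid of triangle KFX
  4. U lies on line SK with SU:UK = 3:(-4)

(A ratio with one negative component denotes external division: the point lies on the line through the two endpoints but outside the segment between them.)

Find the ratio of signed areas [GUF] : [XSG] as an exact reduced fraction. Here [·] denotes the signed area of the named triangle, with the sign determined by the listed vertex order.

[GUF]:[XSG] = 53/10

Set F = (0, 0), X = (1, 0), K = (0, 1); any affine frame gives the same invariant.
1. V lies on line FX with FV:VX = 1:2 ⇒ V = (1/3, 0)
2. G lies on line VK with VG:GK = 4:1 ⇒ G = (1/15, 4/5)
3. S is the centroid of triangle KFX ⇒ S = (1/3, 1/3)
4. U lies on line SK with SU:UK = 3:(-4) ⇒ U = (4/3, -5/3)
2·[GUF] = -53/45, 2·[XSG] = -2/9
[GUF]:[XSG] = -53/45:-2/9 = 53/10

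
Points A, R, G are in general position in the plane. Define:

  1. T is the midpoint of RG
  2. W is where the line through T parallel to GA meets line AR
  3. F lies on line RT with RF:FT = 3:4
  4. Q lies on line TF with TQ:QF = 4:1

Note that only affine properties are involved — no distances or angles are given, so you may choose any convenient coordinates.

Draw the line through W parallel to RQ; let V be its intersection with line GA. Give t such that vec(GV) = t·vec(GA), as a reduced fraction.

Choose coordinates A = (0, 0), R = (1, 0), G = (0, 1).
1. T is the midpoint of RG ⇒ T = (1/2, 1/2)
2. W is where the line through T parallel to GA meets line AR ⇒ W = (1/2, 0)
3. F lies on line RT with RF:FT = 3:4 ⇒ F = (11/14, 3/14)
4. Q lies on line TF with TQ:QF = 4:1 ⇒ Q = (51/70, 19/70)
through W parallel to RQ: direction (-19/70, 19/70); meets GA at V = (0, 1/2)
V = G + t·(A−G) with t = 1/2

t = 1/2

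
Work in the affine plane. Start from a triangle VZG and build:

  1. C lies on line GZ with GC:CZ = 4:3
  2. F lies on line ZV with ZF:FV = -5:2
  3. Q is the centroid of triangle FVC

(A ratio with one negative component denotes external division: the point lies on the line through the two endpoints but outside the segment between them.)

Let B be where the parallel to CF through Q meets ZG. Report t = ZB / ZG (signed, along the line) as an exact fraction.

t = 13/35

Set V = (0, 0), Z = (1, 0), G = (0, 1); any affine frame gives the same invariant.
1. C lies on line GZ with GC:CZ = 4:3 ⇒ C = (4/7, 3/7)
2. F lies on line ZV with ZF:FV = -5:2 ⇒ F = (-2/3, 0)
3. Q is the centroid of triangle FVC ⇒ Q = (-2/63, 1/7)
through Q parallel to CF: direction (-26/21, -3/7); meets ZG at B = (22/35, 13/35)
B = Z + t·(G−Z) with t = 13/35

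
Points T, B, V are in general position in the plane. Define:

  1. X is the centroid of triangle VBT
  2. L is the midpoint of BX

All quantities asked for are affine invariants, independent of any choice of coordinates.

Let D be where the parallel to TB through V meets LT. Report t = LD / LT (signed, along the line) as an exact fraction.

Work in coordinates with T = (0, 0), B = (1, 0), V = (0, 1).
1. X is the centroid of triangle VBT ⇒ X = (1/3, 1/3)
2. L is the midpoint of BX ⇒ L = (2/3, 1/6)
through V parallel to TB: direction (1, 0); meets LT at D = (4, 1)
D = L + t·(T−L) with t = -5

t = -5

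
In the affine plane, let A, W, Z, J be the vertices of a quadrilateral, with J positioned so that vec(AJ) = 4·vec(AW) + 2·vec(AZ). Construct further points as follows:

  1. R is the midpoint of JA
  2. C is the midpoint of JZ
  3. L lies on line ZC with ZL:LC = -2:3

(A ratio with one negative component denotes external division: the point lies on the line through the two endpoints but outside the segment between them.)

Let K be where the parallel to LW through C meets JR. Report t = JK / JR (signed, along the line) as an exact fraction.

t = 1/2

Assign A = (0, 0), W = (1, 0), Z = (0, 1), J = (4, 2) — the answer is frame-independent, so this choice is without loss of generality.
1. R is the midpoint of JA ⇒ R = (2, 1)
2. C is the midpoint of JZ ⇒ C = (2, 3/2)
3. L lies on line ZC with ZL:LC = -2:3 ⇒ L = (-4, 0)
through C parallel to LW: direction (5, 0); meets JR at K = (3, 3/2)
K = J + t·(R−J) with t = 1/2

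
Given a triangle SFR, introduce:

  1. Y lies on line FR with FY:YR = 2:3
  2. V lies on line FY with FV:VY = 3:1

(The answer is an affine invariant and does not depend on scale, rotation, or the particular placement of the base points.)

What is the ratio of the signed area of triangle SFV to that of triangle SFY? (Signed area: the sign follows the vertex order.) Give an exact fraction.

[SFV]:[SFY] = 3/4

Set S = (0, 0), F = (1, 0), R = (0, 1); any affine frame gives the same invariant.
1. Y lies on line FR with FY:YR = 2:3 ⇒ Y = (3/5, 2/5)
2. V lies on line FY with FV:VY = 3:1 ⇒ V = (7/10, 3/10)
2·[SFV] = 3/10, 2·[SFY] = 2/5
[SFV]:[SFY] = 3/10:2/5 = 3/4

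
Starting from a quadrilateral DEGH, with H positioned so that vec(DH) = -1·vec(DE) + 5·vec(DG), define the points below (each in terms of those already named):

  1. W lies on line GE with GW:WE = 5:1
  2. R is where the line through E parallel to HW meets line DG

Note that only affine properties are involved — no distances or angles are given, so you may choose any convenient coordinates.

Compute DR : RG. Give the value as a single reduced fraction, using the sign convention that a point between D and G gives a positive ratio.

DR:RG = -29/18

Choose coordinates D = (0, 0), E = (1, 0), G = (0, 1), H = (-1, 5).
1. W lies on line GE with GW:WE = 5:1 ⇒ W = (5/6, 1/6)
2. R is where the line through E parallel to HW meets line DG ⇒ R = (0, 29/11)
R = D + t·(G−D) with t = 29/11, so DR:RG = t:(1−t) = 29/11:-18/11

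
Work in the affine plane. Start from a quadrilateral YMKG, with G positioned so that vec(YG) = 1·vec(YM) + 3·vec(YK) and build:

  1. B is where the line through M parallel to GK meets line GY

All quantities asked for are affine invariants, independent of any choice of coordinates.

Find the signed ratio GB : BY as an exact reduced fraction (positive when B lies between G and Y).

GB:BY = -3/2

Set Y = (0, 0), M = (1, 0), K = (0, 1), G = (1, 3); any affine frame gives the same invariant.
1. B is where the line through M parallel to GK meets line GY ⇒ B = (-2, -6)
B = G + t·(Y−G) with t = 3, so GB:BY = t:(1−t) = 3:-2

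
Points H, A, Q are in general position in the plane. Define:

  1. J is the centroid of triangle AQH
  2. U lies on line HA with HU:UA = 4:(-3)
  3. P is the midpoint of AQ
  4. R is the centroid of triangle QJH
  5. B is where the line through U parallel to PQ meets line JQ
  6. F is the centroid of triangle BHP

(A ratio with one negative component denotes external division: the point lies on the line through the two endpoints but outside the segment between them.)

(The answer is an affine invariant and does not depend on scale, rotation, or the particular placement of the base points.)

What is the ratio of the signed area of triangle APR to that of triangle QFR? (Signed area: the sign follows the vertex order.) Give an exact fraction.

[APR]:[QFR] = 3/4

Set H = (0, 0), A = (1, 0), Q = (0, 1); any affine frame gives the same invariant.
1. J is the centroid of triangle AQH ⇒ J = (1/3, 1/3)
2. U lies on line HA with HU:UA = 4:(-3) ⇒ U = (4, 0)
3. P is the midpoint of AQ ⇒ P = (1/2, 1/2)
4. R is the centroid of triangle QJH ⇒ R = (1/9, 4/9)
5. B is where the line through U parallel to PQ meets line JQ ⇒ B = (-3, 7)
6. F is the centroid of triangle BHP ⇒ F = (-5/6, 5/2)
2·[APR] = 2/9, 2·[QFR] = 8/27
[APR]:[QFR] = 2/9:8/27 = 3/4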